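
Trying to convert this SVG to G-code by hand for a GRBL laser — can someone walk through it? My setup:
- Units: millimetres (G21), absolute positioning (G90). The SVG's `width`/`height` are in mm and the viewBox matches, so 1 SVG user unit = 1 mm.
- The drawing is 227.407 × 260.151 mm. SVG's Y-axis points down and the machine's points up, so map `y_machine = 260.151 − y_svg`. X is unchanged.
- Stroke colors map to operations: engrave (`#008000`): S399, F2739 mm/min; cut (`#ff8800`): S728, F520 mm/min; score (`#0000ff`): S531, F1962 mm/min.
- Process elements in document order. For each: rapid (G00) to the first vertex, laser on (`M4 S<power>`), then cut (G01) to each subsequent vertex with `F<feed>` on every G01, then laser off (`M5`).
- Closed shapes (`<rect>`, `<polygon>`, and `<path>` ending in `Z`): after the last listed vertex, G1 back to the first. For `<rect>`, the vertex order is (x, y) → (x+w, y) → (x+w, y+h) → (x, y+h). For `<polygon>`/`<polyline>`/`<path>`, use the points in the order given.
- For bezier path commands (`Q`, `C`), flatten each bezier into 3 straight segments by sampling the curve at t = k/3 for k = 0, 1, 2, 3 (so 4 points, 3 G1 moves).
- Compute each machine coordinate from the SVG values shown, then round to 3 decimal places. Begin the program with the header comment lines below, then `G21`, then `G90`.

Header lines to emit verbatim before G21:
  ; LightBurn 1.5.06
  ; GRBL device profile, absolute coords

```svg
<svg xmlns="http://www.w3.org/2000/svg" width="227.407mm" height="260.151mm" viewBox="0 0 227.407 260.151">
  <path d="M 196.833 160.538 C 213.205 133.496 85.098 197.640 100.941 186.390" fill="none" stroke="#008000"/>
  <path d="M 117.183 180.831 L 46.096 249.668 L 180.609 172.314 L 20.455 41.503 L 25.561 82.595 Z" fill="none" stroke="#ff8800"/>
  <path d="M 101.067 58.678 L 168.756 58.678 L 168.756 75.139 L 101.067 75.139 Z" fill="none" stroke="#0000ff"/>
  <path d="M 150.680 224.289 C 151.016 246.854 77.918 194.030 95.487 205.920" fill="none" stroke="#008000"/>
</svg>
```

Since the viewBox matches the mm dimensions, user units are millimetres directly. The only transform is the Y-flip y_m = 260.151 − y_svg.

Shape 1 is a cubic bezier drawn with `<path>`. Its stroke #008000 means engrave at S399, F2739. After flipping Y the toolpath is (196.833,99.613) → (175.728,102.429) → (122.399,81.473) → (100.941,73.761).

Shape 2 is a closed polygon drawn with `<path>`. Its stroke #ff8800 means cut at S728, F520. After flipping Y the toolpath is (117.183,79.320) → (46.096,10.483) → (180.609,87.837) → (20.455,218.648) → (25.561,177.556) → (117.183,79.320), returning to the start.

Shape 3 is a rectangle drawn with `<path>`. Its stroke #0000ff means score at S531, F1962. After flipping Y the toolpath is (101.067,201.473) → (168.756,201.473) → (168.756,185.012) → (101.067,185.012) → (101.067,201.473), returning to the start.

Shape 4 is a cubic bezier drawn with `<path>`. Its stroke #008000 means engrave at S399, F2739. After flipping Y the toolpath is (150.680,35.862) → (132.616,33.238) → (102.063,49.739) → (95.487,54.231).

; LightBurn 1.5.06
; GRBL device profile, absolute coords
G21
G90
G00 X196.833 Y99.613
M4 S399
G01 X175.728 Y102.429 F2739
G01 X122.399 Y81.473 F2739
G01 X100.941 Y73.761 F2739
M5
G00 X117.183 Y79.320
M4 S728
G01 X46.096 Y10.483 F520
G01 X180.609 Y87.837 F520
G01 X20.455 Y218.648 F520
G01 X25.561 Y177.556 F520
G01 X117.183 Y79.320 F520
M5
G00 X101.067 Y201.473
M4 S531
G01 X168.756 Y201.473 F1962
G01 X168.756 Y185.012 F1962
G01 X101.067 Y185.012 F1962
G01 X101.067 Y201.473 F1962
M5
G00 X150.680 Y35.862
M4 S399
G01 X132.616 Y33.238 F2739
G01 X102.063 Y49.739 F2739
G01 X95.487 Y54.231 F2739
M5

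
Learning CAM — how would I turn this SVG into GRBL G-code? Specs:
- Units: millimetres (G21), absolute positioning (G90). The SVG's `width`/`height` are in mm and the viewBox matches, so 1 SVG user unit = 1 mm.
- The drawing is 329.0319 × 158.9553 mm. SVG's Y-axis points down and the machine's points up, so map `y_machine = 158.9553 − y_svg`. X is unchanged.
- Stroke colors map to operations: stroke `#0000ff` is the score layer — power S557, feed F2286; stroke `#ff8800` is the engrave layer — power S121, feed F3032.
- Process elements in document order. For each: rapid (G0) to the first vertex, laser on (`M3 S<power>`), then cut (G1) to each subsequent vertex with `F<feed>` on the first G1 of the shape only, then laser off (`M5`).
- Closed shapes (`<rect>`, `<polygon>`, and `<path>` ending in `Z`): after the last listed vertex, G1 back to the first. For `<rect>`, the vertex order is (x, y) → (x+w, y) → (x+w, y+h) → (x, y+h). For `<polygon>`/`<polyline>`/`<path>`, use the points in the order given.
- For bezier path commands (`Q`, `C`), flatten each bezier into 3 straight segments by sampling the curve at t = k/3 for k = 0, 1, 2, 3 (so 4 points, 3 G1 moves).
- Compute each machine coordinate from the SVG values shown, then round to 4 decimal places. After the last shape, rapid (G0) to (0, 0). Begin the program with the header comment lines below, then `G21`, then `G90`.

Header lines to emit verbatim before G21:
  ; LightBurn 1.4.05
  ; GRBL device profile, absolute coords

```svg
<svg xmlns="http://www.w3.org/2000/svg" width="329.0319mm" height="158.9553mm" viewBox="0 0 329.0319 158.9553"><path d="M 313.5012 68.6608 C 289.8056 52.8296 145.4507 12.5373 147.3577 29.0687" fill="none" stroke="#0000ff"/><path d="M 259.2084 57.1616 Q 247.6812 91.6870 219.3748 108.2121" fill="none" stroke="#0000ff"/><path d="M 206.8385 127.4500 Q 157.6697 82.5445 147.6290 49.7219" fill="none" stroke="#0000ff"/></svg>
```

; LightBurn 1.4.05
; GRBL device profile, absolute coords
G21
G90
G0 X313.5012 Y90.2945
M3 S557
G1 X259.4718 Y111.2689 F2286
G1 X184.3187 Y130.4873
G1 X147.3577 Y129.8866
M5
G0 X259.2084 Y101.7937
M3 S557
G1 X249.6592 Y80.7768 F2286
G1 X236.3814 Y63.7600
G1 X219.3748 Y50.7432
M5
G0 X206.8385 Y31.5053
M3 S557
G1 X178.4069 Y60.0998 F2286
G1 X158.6704 Y86.0091
G1 X147.6290 Y109.2334
M5
G0 X0.0000 Y0.0000

viewBox `0 0 329.0319 158.9553` with mm width/height → 1 unit = 1 mm. Flip: y_m = 158.9553 − y_svg.

**Shape 1** — `<path>` cubic bezier, stroke `#0000ff` → score (S557, F2286). Control points (SVG): P0=(313.5012,68.6608), P1=(289.8056,52.8296), P2=(145.4507,12.5373), P3=(147.3577,29.0687); sampled at t=k/3. Machine vertices: (313.5012,90.2945) → (259.4718,111.2689) → (184.3187,130.4873) → (147.3577,129.8866). Open path.

**Shape 2** — `<path>` quadratic bezier, stroke `#0000ff` → score (S557, F2286). Control points (SVG): P0=(259.2084,57.1616), P1=(247.6812,91.6870), P2=(219.3748,108.2121); sampled at t=k/3. Machine vertices: (259.2084,101.7937) → (249.6592,80.7768) → (236.3814,63.7600) → (219.3748,50.7432). Open path.

**Shape 3** — `<path>` quadratic bezier, stroke `#0000ff` → score (S557, F2286). Control points (SVG): P0=(206.8385,127.4500), P1=(157.6697,82.5445), P2=(147.6290,49.7219); sampled at t=k/3. Machine vertices: (206.8385,31.5053) → (178.4069,60.0998) → (158.6704,86.0091) → (147.6290,109.2334). Open path.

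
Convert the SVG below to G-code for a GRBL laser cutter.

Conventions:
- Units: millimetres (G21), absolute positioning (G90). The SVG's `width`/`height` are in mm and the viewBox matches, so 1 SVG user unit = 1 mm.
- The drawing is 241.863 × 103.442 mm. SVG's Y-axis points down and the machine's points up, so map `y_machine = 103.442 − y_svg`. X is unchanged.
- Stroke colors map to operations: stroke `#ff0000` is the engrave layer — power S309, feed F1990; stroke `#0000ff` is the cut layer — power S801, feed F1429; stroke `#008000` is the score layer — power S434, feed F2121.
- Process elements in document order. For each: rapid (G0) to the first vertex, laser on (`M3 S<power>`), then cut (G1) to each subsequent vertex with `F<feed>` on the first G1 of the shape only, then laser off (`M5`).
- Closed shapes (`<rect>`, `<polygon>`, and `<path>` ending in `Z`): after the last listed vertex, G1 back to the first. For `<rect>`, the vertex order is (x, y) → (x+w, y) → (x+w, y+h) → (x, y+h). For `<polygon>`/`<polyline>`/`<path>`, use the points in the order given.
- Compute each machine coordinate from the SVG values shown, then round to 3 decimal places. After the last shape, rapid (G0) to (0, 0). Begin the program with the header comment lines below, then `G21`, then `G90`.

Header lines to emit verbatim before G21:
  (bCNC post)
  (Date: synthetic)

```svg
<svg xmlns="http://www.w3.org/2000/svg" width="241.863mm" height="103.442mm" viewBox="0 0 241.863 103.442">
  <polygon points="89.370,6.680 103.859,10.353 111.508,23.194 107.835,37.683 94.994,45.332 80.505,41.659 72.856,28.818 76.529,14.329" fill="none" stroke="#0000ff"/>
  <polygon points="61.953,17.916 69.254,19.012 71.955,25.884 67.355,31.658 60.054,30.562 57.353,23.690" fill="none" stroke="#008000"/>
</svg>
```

(bCNC post)
(Date: synthetic)
G21
G90
G0 X89.370 Y96.762
M3 S801
G1 X103.859 Y93.089 F1429
G1 X111.508 Y80.248
G1 X107.835 Y65.759
G1 X94.994 Y58.110
G1 X80.505 Y61.783
G1 X72.856 Y74.624
G1 X76.529 Y89.113
G1 X89.370 Y96.762
M5
G0 X61.953 Y85.526
M3 S434
G1 X69.254 Y84.430 F2121
G1 X71.955 Y77.558
G1 X67.355 Y71.784
G1 X60.054 Y72.880
G1 X57.353 Y79.752
G1 X61.953 Y85.526
M5
G0 X0.000 Y0.000

Since the viewBox matches the mm dimensions, user units are millimetres directly. The only transform is the Y-flip y_m = 103.442 − y_svg.

Shape 1 is a regular polygon drawn with `<polygon>`. Its stroke #0000ff means cut at S801, F1429. After flipping Y the toolpath is (89.370,96.762) → (103.859,93.089) → (111.508,80.248) → (107.835,65.759) → (94.994,58.110) → (80.505,61.783) → (72.856,74.624) → (76.529,89.113) → (89.370,96.762), returning to the start.

Shape 2 is a regular polygon drawn with `<polygon>`. Its stroke #008000 means score at S434, F2121. After flipping Y the toolpath is (61.953,85.526) → (69.254,84.430) → (71.955,77.558) → (67.355,71.784) → (60.054,72.880) → (57.353,79.752) → (61.953,85.526), returning to the start.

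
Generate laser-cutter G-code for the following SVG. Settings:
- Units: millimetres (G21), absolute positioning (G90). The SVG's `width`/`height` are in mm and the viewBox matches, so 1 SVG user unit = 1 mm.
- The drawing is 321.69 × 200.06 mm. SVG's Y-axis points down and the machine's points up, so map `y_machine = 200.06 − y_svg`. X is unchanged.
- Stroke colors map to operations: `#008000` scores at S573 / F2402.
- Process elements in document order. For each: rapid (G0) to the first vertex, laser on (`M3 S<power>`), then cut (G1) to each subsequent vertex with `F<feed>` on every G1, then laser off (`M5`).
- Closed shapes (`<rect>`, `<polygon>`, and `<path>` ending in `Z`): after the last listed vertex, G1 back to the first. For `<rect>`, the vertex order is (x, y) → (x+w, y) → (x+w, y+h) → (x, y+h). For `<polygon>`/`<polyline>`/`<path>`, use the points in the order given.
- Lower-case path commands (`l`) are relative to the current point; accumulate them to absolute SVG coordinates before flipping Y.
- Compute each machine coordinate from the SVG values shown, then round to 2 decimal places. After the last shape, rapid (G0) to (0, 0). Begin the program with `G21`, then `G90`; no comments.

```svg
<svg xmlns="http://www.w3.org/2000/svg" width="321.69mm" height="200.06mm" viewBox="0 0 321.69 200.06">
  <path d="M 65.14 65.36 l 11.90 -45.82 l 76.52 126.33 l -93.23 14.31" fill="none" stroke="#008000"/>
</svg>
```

G21
G90
G0 X65.14 Y134.70
M3 S573
G1 X77.04 Y180.52 F2402
G1 X153.56 Y54.19 F2402
G1 X60.33 Y39.88 F2402
M5
G0 X0.00 Y0.00

1 u = 1 mm; y_m = 200.06 − y.

[1] `<path>` open polyline, #008000→score S573 F2402: (65.14,134.70) → (77.04,180.52) → (153.56,54.19) → (60.33,39.88)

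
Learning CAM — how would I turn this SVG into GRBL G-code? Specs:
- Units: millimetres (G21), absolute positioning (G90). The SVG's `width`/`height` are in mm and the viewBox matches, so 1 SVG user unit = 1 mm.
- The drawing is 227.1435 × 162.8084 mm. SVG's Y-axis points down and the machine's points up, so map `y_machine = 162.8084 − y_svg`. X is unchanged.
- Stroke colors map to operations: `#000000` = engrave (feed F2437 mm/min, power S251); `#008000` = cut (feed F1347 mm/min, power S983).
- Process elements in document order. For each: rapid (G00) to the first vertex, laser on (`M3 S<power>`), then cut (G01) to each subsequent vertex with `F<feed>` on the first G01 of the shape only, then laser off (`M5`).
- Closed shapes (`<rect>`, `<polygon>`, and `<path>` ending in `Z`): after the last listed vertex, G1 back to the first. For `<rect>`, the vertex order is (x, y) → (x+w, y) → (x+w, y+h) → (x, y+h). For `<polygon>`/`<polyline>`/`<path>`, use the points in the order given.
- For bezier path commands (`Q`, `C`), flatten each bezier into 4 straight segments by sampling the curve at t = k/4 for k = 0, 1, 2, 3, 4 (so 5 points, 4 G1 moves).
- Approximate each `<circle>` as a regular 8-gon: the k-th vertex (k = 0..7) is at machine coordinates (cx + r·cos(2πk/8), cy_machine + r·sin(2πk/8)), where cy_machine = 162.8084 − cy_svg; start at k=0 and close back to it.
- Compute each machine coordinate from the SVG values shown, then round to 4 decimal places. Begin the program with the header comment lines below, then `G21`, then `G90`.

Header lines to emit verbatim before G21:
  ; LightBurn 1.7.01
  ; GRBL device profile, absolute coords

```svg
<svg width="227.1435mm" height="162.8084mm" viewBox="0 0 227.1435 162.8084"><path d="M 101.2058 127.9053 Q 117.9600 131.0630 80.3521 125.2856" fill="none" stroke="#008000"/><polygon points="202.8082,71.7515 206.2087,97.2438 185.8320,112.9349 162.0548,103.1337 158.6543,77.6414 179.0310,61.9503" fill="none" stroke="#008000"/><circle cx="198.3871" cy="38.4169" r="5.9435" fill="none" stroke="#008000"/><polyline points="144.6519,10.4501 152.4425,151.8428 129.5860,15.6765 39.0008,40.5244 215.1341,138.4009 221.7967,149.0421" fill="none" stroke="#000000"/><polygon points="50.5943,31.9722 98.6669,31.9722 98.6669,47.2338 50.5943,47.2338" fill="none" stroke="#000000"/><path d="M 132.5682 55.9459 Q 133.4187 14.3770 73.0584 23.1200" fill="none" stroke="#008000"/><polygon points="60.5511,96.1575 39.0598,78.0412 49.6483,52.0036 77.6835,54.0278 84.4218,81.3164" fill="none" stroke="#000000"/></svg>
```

; LightBurn 1.7.01
; GRBL device profile, absolute coords
G21
G90
G00 X101.2058 Y34.9031
M3 S983
G01 X106.1853 Y33.8827 F1347
G01 X104.3695 Y33.9792
G01 X95.7584 Y35.1925
G01 X80.3521 Y37.5228
M5
G00 X202.8082 Y91.0569
M3 S983
G01 X206.2087 Y65.5646 F1347
G01 X185.8320 Y49.8735
G01 X162.0548 Y59.6747
G01 X158.6543 Y85.1670
G01 X179.0310 Y100.8581
G01 X202.8082 Y91.0569
M5
G00 X204.3306 Y124.3915
M3 S983
G01 X202.5898 Y128.5942 F1347
G01 X198.3871 Y130.3350
G01 X194.1844 Y128.5942
G01 X192.4436 Y124.3915
G01 X194.1844 Y120.1888
G01 X198.3871 Y118.4480
G01 X202.5898 Y120.1888
G01 X204.3306 Y124.3915
M5
G00 X144.6519 Y152.3583
M3 S251
G01 X152.4425 Y10.9656 F2437
G01 X129.5860 Y147.1319
G01 X39.0008 Y122.2840
G01 X215.1341 Y24.4075
G01 X221.7967 Y13.7663
M5
G00 X50.5943 Y130.8362
M3 S251
G01 X98.6669 Y130.8362 F2437
G01 X98.6669 Y115.5746
G01 X50.5943 Y115.5746
G01 X50.5943 Y130.8362
M5
G00 X132.5682 Y106.8625
M3 S983
G01 X129.1678 Y124.5025 F1347
G01 X118.1160 Y135.8534
G01 X99.4129 Y140.9154
G01 X73.0584 Y139.6884
M5
G00 X60.5511 Y66.6509
M3 S251
G01 X39.0598 Y84.7672 F2437
G01 X49.6483 Y110.8048
G01 X77.6835 Y108.7806
G01 X84.4218 Y81.4920
G01 X60.5511 Y66.6509
M5

Since the viewBox matches the mm dimensions, user units are millimetres directly. The only transform is the Y-flip y_m = 162.8084 − y_svg.

Shape 1 is a quadratic bezier drawn with `<path>`. Its stroke #008000 means cut at S983, F1347. After flipping Y the toolpath is (101.2058,34.9031) → (106.1853,33.8827) → (104.3695,33.9792) → (95.7584,35.1925) → (80.3521,37.5228).

Shape 2 is a regular polygon drawn with `<polygon>`. Its stroke #008000 means cut at S983, F1347. After flipping Y the toolpath is (202.8082,91.0569) → (206.2087,65.5646) → (185.8320,49.8735) → (162.0548,59.6747) → (158.6543,85.1670) → (179.0310,100.8581) → (202.8082,91.0569), returning to the start.

Shape 3 is a circle drawn with `<circle>`. Its stroke #008000 means cut at S983, F1347. After flipping Y the toolpath is (204.3306,124.3915) → (202.5898,128.5942) → (198.3871,130.3350) → (194.1844,128.5942) → (192.4436,124.3915) → (194.1844,120.1888) → (198.3871,118.4480) → (202.5898,120.1888) → (204.3306,124.3915), returning to the start.

Shape 4 is a open polyline drawn with `<polyline>`. Its stroke #000000 means engrave at S251, F2437. After flipping Y the toolpath is (144.6519,152.3583) → (152.4425,10.9656) → (129.5860,147.1319) → (39.0008,122.2840) → (215.1341,24.4075) → (221.7967,13.7663).

Shape 5 is a rectangle drawn with `<polygon>`. Its stroke #000000 means engrave at S251, F2437. After flipping Y the toolpath is (50.5943,130.8362) → (98.6669,130.8362) → (98.6669,115.5746) → (50.5943,115.5746) → (50.5943,130.8362), returning to the start.

Shape 6 is a quadratic bezier drawn with `<path>`. Its stroke #008000 means cut at S983, F1347. After flipping Y the toolpath is (132.5682,106.8625) → (129.1678,124.5025) → (118.1160,135.8534) → (99.4129,140.9154) → (73.0584,139.6884).

Shape 7 is a regular polygon drawn with `<polygon>`. Its stroke #000000 means engrave at S251, F2437. After flipping Y the toolpath is (60.5511,66.6509) → (39.0598,84.7672) → (49.6483,110.8048) → (77.6835,108.7806) → (84.4218,81.4920) → (60.5511,66.6509), returning to the start.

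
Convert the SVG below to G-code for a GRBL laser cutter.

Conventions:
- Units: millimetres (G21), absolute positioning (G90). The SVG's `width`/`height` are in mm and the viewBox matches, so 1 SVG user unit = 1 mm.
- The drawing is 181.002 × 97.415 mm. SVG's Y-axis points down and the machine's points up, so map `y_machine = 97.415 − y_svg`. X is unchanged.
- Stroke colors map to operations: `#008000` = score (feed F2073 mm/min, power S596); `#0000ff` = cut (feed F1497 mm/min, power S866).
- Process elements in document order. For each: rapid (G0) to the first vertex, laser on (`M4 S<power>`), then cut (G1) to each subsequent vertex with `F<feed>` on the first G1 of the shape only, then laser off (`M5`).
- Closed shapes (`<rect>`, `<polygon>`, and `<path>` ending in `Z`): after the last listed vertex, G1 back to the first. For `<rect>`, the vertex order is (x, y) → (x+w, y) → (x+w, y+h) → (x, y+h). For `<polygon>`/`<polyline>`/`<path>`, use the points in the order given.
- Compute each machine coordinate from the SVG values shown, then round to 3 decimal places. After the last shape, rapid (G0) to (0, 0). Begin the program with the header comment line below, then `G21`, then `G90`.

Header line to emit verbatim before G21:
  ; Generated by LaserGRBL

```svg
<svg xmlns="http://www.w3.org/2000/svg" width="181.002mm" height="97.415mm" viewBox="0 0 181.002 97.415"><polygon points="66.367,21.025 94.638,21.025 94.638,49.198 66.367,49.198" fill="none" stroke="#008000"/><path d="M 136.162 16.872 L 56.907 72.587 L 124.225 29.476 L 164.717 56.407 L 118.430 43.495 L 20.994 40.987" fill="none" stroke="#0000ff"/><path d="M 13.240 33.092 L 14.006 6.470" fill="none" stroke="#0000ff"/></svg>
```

Since the viewBox matches the mm dimensions, user units are millimetres directly. The only transform is the Y-flip y_m = 97.415 − y_svg.

Shape 1 is a rectangle drawn with `<polygon>`. Its stroke #008000 means score at S596, F2073. After flipping Y the toolpath is (66.367,76.390) → (94.638,76.390) → (94.638,48.217) → (66.367,48.217) → (66.367,76.390), returning to the start.

Shape 2 is a open polyline drawn with `<path>`. Its stroke #0000ff means cut at S866, F1497. After flipping Y the toolpath is (136.162,80.543) → (56.907,24.828) → (124.225,67.939) → (164.717,41.008) → (118.430,53.920) → (20.994,56.428).

Shape 3 is a line segment drawn with `<path>`. Its stroke #0000ff means cut at S866, F1497. After flipping Y the toolpath is (13.240,64.323) → (14.006,90.945).

; Generated by LaserGRBL
G21
G90
G0 X66.367 Y76.390
M4 S596
G1 X94.638 Y76.390 F2073
G1 X94.638 Y48.217
G1 X66.367 Y48.217
G1 X66.367 Y76.390
M5
G0 X136.162 Y80.543
M4 S866
G1 X56.907 Y24.828 F1497
G1 X124.225 Y67.939
G1 X164.717 Y41.008
G1 X118.430 Y53.920
G1 X20.994 Y56.428
M5
G0 X13.240 Y64.323
M4 S866
G1 X14.006 Y90.945 F1497
M5
G0 X0.000 Y0.000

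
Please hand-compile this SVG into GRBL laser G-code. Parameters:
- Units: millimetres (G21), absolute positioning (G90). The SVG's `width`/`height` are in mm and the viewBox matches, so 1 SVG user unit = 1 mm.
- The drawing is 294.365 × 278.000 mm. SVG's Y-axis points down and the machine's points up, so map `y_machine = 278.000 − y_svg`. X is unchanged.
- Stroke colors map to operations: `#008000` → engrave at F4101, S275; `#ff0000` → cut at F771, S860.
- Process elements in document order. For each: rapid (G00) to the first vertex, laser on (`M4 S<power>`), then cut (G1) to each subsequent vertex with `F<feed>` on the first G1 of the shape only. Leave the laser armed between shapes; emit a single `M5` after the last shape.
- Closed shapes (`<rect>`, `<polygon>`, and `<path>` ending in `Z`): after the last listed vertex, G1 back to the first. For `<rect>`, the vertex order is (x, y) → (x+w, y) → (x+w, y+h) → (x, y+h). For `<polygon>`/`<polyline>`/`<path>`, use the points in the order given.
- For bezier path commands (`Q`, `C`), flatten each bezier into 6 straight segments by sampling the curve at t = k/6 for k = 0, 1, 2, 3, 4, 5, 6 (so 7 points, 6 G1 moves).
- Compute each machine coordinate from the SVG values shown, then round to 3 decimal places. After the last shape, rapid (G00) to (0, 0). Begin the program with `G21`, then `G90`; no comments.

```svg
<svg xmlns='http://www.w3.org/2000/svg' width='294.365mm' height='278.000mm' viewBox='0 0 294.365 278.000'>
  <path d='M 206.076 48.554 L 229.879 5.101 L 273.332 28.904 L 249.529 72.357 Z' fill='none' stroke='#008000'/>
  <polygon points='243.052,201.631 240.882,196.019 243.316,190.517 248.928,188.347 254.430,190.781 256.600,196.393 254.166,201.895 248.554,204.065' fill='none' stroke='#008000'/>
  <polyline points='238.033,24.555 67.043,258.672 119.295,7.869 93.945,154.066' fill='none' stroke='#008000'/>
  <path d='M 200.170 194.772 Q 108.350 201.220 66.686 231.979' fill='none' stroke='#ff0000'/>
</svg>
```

G21
G90
G00 X206.076 Y229.446
M4 S275
G1 X229.879 Y272.899 F4101
G1 X273.332 Y249.096
G1 X249.529 Y205.643
G1 X206.076 Y229.446
G00 X243.052 Y76.369
M4 S275
G1 X240.882 Y81.981 F4101
G1 X243.316 Y87.483
G1 X248.928 Y89.653
G1 X254.430 Y87.219
G1 X256.600 Y81.607
G1 X254.166 Y76.105
G1 X248.554 Y73.935
G1 X243.052 Y76.369
G00 X238.033 Y253.445
M4 S275
G1 X67.043 Y19.328 F4101
G1 X119.295 Y270.131
G1 X93.945 Y123.934
G00 X200.170 Y83.228
M4 S860
G1 X170.957 Y80.403 F771
G1 X144.530 Y76.228
G1 X120.889 Y70.702
G1 X100.035 Y63.826
G1 X81.967 Y55.599
G1 X66.686 Y46.021
M5
G00 X0.000 Y0.000

viewBox `0 0 294.365 278.000` with mm width/height → 1 unit = 1 mm. Flip: y_m = 278.000 − y_svg.

**Shape 1** — `<path>` regular polygon, stroke `#008000` → engrave (S275, F4101). Machine vertices: (206.076,229.446) → (229.879,272.899) → (273.332,249.096) → (249.529,205.643) → (206.076,229.446). Closed: final G1 returns to the first vertex.

**Shape 2** — `<polygon>` regular polygon, stroke `#008000` → engrave (S275, F4101). Machine vertices: (243.052,76.369) → (240.882,81.981) → (243.316,87.483) → (248.928,89.653) → (254.430,87.219) → (256.600,81.607) → (254.166,76.105) → (248.554,73.935) → (243.052,76.369). Closed: final G1 returns to the first vertex.

**Shape 3** — `<polyline>` open polyline, stroke `#008000` → engrave (S275, F4101). Machine vertices: (238.033,253.445) → (67.043,19.328) → (119.295,270.131) → (93.945,123.934). Open path.

**Shape 4** — `<path>` quadratic bezier, stroke `#ff0000` → cut (S860, F771). Control points (SVG): P0=(200.170,194.772), P1=(108.350,201.220), P2=(66.686,231.979); sampled at t=k/6. Machine vertices: (200.170,83.228) → (170.957,80.403) → (144.530,76.228) → (120.889,70.702) → (100.035,63.826) → (81.967,55.599) → (66.686,46.021). Open path.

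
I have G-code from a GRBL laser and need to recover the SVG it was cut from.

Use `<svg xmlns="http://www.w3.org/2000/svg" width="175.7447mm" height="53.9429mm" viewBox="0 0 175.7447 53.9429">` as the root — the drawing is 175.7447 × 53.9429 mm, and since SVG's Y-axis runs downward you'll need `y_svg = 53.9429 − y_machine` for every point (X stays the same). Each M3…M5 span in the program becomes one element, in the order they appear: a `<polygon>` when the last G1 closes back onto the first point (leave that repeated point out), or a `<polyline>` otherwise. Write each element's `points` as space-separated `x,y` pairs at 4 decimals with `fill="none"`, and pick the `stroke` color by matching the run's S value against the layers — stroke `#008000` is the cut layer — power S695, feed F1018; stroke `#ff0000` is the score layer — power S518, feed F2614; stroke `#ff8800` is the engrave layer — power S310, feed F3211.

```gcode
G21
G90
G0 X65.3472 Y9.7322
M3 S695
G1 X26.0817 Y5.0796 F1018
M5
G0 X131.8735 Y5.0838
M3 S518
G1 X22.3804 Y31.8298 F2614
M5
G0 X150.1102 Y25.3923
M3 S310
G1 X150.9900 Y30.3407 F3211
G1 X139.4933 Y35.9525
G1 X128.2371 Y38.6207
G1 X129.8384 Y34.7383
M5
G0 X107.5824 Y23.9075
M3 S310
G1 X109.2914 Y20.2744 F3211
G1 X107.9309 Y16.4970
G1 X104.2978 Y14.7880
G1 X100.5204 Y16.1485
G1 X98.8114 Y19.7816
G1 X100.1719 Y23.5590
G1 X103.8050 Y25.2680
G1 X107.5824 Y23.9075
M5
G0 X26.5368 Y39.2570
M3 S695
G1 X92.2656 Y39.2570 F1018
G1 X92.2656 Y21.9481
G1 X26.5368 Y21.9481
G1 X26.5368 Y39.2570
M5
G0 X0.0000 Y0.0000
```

<svg xmlns="http://www.w3.org/2000/svg" width="175.7447mm" height="53.9429mm" viewBox="0 0 175.7447 53.9429">
  <polyline points="65.3472,44.2107 26.0817,48.8633" fill="none" stroke="#008000"/>
  <polyline points="131.8735,48.8591 22.3804,22.1131" fill="none" stroke="#ff0000"/>
  <polyline points="150.1102,28.5506 150.9900,23.6022 139.4933,17.9904 128.2371,15.3222 129.8384,19.2046" fill="none" stroke="#ff8800"/>
  <polygon points="107.5824,30.0354 109.2914,33.6685 107.9309,37.4459 104.2978,39.1549 100.5204,37.7944 98.8114,34.1613 100.1719,30.3839 103.8050,28.6749" fill="none" stroke="#ff8800"/>
  <polygon points="26.5368,14.6859 92.2656,14.6859 92.2656,31.9948 26.5368,31.9948" fill="none" stroke="#008000"/>
</svg>

Each laser-on run becomes one SVG element. Flip Y back into SVG space with y_svg = 53.9429 − y_machine.

Run 1: the run's S695 means `#008000` (cut). The run is open, so emit a `<polyline>` with points (Y-flipped): 65.3472,44.2107 26.0817,48.8633.

Run 2: the run's S518 means `#ff0000` (score). The run is open, so emit a `<polyline>` with points (Y-flipped): 131.8735,48.8591 22.3804,22.1131.

Run 3: the run's S310 means `#ff8800` (engrave). The run is open, so emit a `<polyline>` with points (Y-flipped): 150.1102,28.5506 150.9900,23.6022 139.4933,17.9904 128.2371,15.3222 129.8384,19.2046.

Run 4: S310 ⇒ engrave layer `#ff8800`. The run returns to its start, so emit a `<polygon>` with points (Y-flipped): 107.5824,30.0354 109.2914,33.6685 107.9309,37.4459 104.2978,39.1549 100.5204,37.7944 98.8114,34.1613 100.1719,30.3839 103.8050,28.6749.

Run 5: S695 ⇒ cut layer `#008000`. The run returns to its start, so emit a `<polygon>` with points (Y-flipped): 26.5368,14.6859 92.2656,14.6859 92.2656,31.9948 26.5368,31.9948.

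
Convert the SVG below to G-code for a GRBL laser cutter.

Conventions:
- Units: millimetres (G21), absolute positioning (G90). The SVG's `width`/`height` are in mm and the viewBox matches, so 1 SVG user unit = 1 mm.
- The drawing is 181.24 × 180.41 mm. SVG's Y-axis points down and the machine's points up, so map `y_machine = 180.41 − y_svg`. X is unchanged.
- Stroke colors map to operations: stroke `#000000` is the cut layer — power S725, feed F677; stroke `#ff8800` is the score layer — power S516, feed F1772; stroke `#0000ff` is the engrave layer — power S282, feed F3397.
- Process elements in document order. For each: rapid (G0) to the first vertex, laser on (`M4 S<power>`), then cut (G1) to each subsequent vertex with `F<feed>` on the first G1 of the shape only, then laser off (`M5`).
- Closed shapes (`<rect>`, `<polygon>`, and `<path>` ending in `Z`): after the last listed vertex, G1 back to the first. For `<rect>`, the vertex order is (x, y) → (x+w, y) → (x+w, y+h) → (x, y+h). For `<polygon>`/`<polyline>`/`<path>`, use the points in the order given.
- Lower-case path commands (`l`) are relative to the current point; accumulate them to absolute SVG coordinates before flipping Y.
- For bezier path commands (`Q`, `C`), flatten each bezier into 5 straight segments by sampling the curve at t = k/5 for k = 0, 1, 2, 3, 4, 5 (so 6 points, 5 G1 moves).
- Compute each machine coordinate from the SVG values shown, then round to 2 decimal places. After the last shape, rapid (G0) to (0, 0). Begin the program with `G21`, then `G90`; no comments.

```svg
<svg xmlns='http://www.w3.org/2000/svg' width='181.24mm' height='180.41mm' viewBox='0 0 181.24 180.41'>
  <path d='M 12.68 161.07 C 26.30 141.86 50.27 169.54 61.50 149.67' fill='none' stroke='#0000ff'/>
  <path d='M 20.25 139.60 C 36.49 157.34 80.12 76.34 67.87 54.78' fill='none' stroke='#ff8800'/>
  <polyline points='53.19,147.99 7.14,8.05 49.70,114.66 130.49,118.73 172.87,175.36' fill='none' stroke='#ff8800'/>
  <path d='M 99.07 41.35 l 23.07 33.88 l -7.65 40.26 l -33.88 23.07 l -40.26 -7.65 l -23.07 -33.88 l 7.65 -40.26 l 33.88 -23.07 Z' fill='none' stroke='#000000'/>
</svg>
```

G21
G90
G0 X12.68 Y19.34
M4 S282
G1 X21.91 Y25.99 F3397
G1 X32.51 Y25.93
G1 X43.39 Y23.68
G1 X53.42 Y23.77
G1 X61.50 Y30.74
M5
G0 X20.25 Y40.81
M4 S516
G1 X32.61 Y40.75 F1772
G1 X47.56 Y56.79
G1 X61.08 Y81.35
G1 X69.18 Y106.83
G1 X67.87 Y125.63
M5
G0 X53.19 Y32.42
M4 S516
G1 X7.14 Y172.36 F1772
G1 X49.70 Y65.75
G1 X130.49 Y61.68
G1 X172.87 Y5.05
M5
G0 X99.07 Y139.06
M4 S725
G1 X122.14 Y105.18 F677
G1 X114.49 Y64.92
G1 X80.61 Y41.85
G1 X40.35 Y49.50
G1 X17.28 Y83.38
G1 X24.93 Y123.64
G1 X58.81 Y146.71
G1 X99.07 Y139.06
M5
G0 X0.00 Y0.00

viewBox `0 0 181.24 180.41` with mm width/height → 1 unit = 1 mm. Flip: y_m = 180.41 − y_svg.

**Shape 1** — `<path>` cubic bezier, stroke `#0000ff` → engrave (S282, F3397). Control points (SVG): P0=(12.68,161.07), P1=(26.30,141.86), P2=(50.27,169.54), P3=(61.50,149.67); sampled at t=k/5. Machine vertices: (12.68,19.34) → (21.91,25.99) → (32.51,25.93) → (43.39,23.68) → (53.42,23.77) → (61.50,30.74). Open path.

**Shape 2** — `<path>` cubic bezier, stroke `#ff8800` → score (S516, F1772). Control points (SVG): P0=(20.25,139.60), P1=(36.49,157.34), P2=(80.12,76.34), P3=(67.87,54.78); sampled at t=k/5. Machine vertices: (20.25,40.81) → (32.61,40.75) → (47.56,56.79) → (61.08,81.35) → (69.18,106.83) → (67.87,125.63). Open path.

**Shape 3** — `<polyline>` open polyline, stroke `#ff8800` → score (S516, F1772). Machine vertices: (53.19,32.42) → (7.14,172.36) → (49.70,65.75) → (130.49,61.68) → (172.87,5.05). Open path.

**Shape 4** — `<path>` regular polygon, stroke `#000000` → cut (S725, F677). Machine vertices: (99.07,139.06) → (122.14,105.18) → (114.49,64.92) → (80.61,41.85) → (40.35,49.50) → (17.28,83.38) → (24.93,123.64) → (58.81,146.71) → (99.07,139.06). Closed: final G1 returns to the first vertex.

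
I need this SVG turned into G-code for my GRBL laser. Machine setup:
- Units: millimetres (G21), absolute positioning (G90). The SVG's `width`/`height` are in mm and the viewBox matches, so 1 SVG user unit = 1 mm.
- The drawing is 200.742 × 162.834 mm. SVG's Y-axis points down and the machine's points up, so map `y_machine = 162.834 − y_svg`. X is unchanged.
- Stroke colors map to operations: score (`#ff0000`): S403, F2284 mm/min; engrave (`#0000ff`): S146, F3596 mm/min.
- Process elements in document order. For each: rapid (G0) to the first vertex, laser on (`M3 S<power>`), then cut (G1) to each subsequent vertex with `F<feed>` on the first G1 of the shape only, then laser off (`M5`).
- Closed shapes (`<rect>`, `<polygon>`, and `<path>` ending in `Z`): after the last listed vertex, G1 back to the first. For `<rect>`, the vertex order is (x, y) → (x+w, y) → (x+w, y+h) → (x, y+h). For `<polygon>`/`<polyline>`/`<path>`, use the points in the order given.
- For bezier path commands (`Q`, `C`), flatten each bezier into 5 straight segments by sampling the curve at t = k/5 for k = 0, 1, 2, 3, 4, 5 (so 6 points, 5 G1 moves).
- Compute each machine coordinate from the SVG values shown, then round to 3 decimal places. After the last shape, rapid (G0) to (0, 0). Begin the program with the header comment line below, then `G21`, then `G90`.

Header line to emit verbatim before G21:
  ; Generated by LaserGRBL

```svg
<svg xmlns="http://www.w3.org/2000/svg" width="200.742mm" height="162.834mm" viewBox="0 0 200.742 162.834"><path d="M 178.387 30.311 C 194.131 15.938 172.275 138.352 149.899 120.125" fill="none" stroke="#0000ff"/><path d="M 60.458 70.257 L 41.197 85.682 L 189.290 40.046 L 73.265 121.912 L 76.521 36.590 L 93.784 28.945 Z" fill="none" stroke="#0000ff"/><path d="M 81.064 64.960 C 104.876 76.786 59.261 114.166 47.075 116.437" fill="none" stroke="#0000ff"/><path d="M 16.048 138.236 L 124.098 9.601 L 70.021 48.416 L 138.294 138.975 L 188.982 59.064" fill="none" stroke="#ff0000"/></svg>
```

; Generated by LaserGRBL
G21
G90
G0 X178.387 Y132.523
M3 S146
G1 X183.618 Y126.952 F3596
G1 X181.605 Y101.868
G1 X174.127 Y70.589
G1 X162.966 Y46.430
G1 X149.899 Y42.709
M5
G0 X60.458 Y92.577
M3 S146
G1 X41.197 Y77.152 F3596
G1 X189.290 Y122.788
G1 X73.265 Y40.922
G1 X76.521 Y126.244
G1 X93.784 Y133.889
G1 X60.458 Y92.577
M5
G0 X81.064 Y97.874
M3 S146
G1 X87.843 Y88.197 F3596
G1 X82.896 Y75.299
G1 X71.161 Y62.092
G1 X57.575 Y51.487
G1 X47.075 Y46.397
M5
G0 X16.048 Y24.598
M3 S403
G1 X124.098 Y153.233 F2284
G1 X70.021 Y114.418
G1 X138.294 Y23.859
G1 X188.982 Y103.770
M5
G0 X0.000 Y0.000

1 u = 1 mm; y_m = 162.834 − y.

[1] `<path>` cubic bezier, #0000ff→engrave S146 F3596: (178.387,132.523) → (183.618,126.952) → (181.605,101.868) → (174.127,70.589) → (162.966,46.430) → (149.899,42.709)

[2] `<path>` closed polygon, #0000ff→engrave S146 F3596: (60.458,92.577) → (41.197,77.152) → (189.290,122.788) → (73.265,40.922) → (76.521,126.244) → (93.784,133.889) → (60.458,92.577) (closed)

[3] `<path>` cubic bezier, #0000ff→engrave S146 F3596: (81.064,97.874) → (87.843,88.197) → (82.896,75.299) → (71.161,62.092) → (57.575,51.487) → (47.075,46.397)

[4] `<path>` open polyline, #ff0000→score S403 F2284: (16.048,24.598) → (124.098,153.233) → (70.021,114.418) → (138.294,23.859) → (188.982,103.770)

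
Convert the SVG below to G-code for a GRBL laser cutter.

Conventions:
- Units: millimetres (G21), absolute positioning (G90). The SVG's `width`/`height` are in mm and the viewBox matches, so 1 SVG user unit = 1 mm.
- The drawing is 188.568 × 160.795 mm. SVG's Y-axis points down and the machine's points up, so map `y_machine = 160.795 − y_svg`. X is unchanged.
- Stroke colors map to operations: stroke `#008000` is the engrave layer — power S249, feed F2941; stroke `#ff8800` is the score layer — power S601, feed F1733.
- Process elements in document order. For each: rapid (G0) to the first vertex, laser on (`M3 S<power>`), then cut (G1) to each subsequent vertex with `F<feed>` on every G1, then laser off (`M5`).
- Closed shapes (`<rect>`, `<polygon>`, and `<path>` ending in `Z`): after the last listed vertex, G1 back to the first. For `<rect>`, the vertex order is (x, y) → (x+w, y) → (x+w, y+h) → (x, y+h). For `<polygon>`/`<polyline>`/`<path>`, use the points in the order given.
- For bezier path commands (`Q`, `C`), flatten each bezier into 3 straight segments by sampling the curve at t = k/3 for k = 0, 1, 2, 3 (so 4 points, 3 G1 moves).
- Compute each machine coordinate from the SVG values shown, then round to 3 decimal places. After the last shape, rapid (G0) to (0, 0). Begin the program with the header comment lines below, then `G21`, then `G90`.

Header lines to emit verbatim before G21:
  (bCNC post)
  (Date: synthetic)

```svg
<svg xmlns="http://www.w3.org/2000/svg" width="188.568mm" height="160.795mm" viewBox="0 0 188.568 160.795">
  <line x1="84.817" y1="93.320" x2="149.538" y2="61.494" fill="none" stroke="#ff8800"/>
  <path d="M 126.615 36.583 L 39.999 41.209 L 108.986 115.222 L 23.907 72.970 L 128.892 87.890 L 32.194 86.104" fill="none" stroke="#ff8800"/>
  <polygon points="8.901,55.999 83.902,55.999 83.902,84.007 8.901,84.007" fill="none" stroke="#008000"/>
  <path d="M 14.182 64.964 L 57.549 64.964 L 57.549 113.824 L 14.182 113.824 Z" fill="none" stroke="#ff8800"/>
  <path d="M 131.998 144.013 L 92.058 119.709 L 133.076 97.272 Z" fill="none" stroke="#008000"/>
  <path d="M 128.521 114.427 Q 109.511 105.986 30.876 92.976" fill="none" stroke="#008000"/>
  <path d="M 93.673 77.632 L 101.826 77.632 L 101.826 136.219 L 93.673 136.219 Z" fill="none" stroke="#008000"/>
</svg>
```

viewBox `0 0 188.568 160.795` with mm width/height → 1 unit = 1 mm. Flip: y_m = 160.795 − y_svg.

**Shape 1** — `<line>` line segment, stroke `#ff8800` → score (S601, F1733). Machine vertices: (84.817,67.475) → (149.538,99.301). Open path.

**Shape 2** — `<path>` open polyline, stroke `#ff8800` → score (S601, F1733). Machine vertices: (126.615,124.212) → (39.999,119.586) → (108.986,45.573) → (23.907,87.825) → (128.892,72.905) → (32.194,74.691). Open path.

**Shape 3** — `<polygon>` rectangle, stroke `#008000` → engrave (S249, F2941). Machine vertices: (8.901,104.796) → (83.902,104.796) → (83.902,76.788) → (8.901,76.788) → (8.901,104.796). Closed: final G1 returns to the first vertex.

**Shape 4** — `<path>` rectangle, stroke `#ff8800` → score (S601, F1733). Machine vertices: (14.182,95.831) → (57.549,95.831) → (57.549,46.971) → (14.182,46.971) → (14.182,95.831). Closed: final G1 returns to the first vertex.

**Shape 5** — `<path>` regular polygon, stroke `#008000` → engrave (S249, F2941). Machine vertices: (131.998,16.782) → (92.058,41.086) → (133.076,63.523) → (131.998,16.782). Closed: final G1 returns to the first vertex.

**Shape 6** — `<path>` quadratic bezier, stroke `#008000` → engrave (S249, F2941). Control points (SVG): P0=(128.521,114.427), P1=(109.511,105.986), P2=(30.876,92.976); sampled at t=k/3. Machine vertices: (128.521,46.368) → (109.223,52.503) → (76.674,59.653) → (30.876,67.819). Open path.

**Shape 7** — `<path>` rectangle, stroke `#008000` → engrave (S249, F2941). Machine vertices: (93.673,83.163) → (101.826,83.163) → (101.826,24.576) → (93.673,24.576) → (93.673,83.163). Closed: final G1 returns to the first vertex.

(bCNC post)
(Date: synthetic)
G21
G90
G0 X84.817 Y67.475
M3 S601
G1 X149.538 Y99.301 F1733
M5
G0 X126.615 Y124.212
M3 S601
G1 X39.999 Y119.586 F1733
G1 X108.986 Y45.573 F1733
G1 X23.907 Y87.825 F1733
G1 X128.892 Y72.905 F1733
G1 X32.194 Y74.691 F1733
M5
G0 X8.901 Y104.796
M3 S249
G1 X83.902 Y104.796 F2941
G1 X83.902 Y76.788 F2941
G1 X8.901 Y76.788 F2941
G1 X8.901 Y104.796 F2941
M5
G0 X14.182 Y95.831
M3 S601
G1 X57.549 Y95.831 F1733
G1 X57.549 Y46.971 F1733
G1 X14.182 Y46.971 F1733
G1 X14.182 Y95.831 F1733
M5
G0 X131.998 Y16.782
M3 S249
G1 X92.058 Y41.086 F2941
G1 X133.076 Y63.523 F2941
G1 X131.998 Y16.782 F2941
M5
G0 X128.521 Y46.368
M3 S249
G1 X109.223 Y52.503 F2941
G1 X76.674 Y59.653 F2941
G1 X30.876 Y67.819 F2941
M5
G0 X93.673 Y83.163
M3 S249
G1 X101.826 Y83.163 F2941
G1 X101.826 Y24.576 F2941
G1 X93.673 Y24.576 F2941
G1 X93.673 Y83.163 F2941
M5
G0 X0.000 Y0.000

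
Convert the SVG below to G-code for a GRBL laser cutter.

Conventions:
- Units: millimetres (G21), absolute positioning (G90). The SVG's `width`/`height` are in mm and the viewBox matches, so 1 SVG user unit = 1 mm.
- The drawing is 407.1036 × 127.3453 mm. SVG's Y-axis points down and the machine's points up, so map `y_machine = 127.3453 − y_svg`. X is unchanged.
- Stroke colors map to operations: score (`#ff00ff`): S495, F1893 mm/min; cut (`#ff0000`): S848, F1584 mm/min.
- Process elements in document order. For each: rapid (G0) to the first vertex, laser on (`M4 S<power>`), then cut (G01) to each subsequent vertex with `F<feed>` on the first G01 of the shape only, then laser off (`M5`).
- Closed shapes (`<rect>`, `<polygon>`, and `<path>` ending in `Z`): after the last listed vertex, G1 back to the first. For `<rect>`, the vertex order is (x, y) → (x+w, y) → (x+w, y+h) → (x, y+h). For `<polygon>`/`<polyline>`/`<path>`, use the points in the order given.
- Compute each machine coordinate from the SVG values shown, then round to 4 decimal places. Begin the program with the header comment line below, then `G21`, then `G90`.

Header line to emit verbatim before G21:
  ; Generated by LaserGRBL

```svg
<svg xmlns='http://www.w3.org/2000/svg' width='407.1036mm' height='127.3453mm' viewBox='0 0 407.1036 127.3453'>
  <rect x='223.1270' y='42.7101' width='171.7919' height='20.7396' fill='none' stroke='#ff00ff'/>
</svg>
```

1 u = 1 mm; y_m = 127.3453 − y.

[1] `<rect>` rectangle, #ff00ff→score S495 F1893: (223.1270,84.6352) → (394.9189,84.6352) → (394.9189,63.8956) → (223.1270,63.8956) → (223.1270,84.6352) (closed)

; Generated by LaserGRBL
G21
G90
G0 X223.1270 Y84.6352
M4 S495
G01 X394.9189 Y84.6352 F1893
G01 X394.9189 Y63.8956
G01 X223.1270 Y63.8956
G01 X223.1270 Y84.6352
M5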